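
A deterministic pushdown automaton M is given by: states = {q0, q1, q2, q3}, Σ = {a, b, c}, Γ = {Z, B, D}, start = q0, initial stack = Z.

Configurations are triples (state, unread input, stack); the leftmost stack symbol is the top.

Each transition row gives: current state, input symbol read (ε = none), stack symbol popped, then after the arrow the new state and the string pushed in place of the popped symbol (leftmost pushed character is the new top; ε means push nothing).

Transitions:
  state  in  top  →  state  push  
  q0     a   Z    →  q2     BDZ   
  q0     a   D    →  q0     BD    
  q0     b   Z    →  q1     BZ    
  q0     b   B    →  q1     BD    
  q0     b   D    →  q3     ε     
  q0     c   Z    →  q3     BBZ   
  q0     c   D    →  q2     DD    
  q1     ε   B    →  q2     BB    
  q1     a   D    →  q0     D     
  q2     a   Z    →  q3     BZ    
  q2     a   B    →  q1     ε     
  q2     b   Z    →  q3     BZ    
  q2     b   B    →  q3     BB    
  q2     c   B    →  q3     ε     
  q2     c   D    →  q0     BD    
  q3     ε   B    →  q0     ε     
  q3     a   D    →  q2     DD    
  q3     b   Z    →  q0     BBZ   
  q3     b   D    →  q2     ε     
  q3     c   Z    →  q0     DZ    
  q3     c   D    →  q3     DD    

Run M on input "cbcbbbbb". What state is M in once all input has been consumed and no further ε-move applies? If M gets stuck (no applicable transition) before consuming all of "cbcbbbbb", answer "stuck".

(q0, cbcbbbbb, Z)
  read c, top Z: go to q3, push BBZ → (q3, bcbbbbb, BBZ)
  ε-move, top B: go to q0, push ε → (q0, bcbbbbb, BZ)
  read b, top B: go to q1, push BD → (q1, cbbbbb, BDZ)
  ε-move, top B: go to q2, push BB → (q2, cbbbbb, BBDZ)
  read c, top B: go to q3, push ε → (q3, bbbbb, BDZ)
  ε-move, top B: go to q0, push ε → (q0, bbbbb, DZ)
  read b, top D: go to q3, push ε → (q3, bbbb, Z)
  read b, top Z: go to q0, push BBZ → (q0, bbb, BBZ)
  read b, top B: go to q1, push BD → (q1, bb, BDBZ)
  ε-move, top B: go to q2, push BB → (q2, bb, BBDBZ)
  read b, top B: go to q3, push BB → (q3, b, BBBDBZ)
  ε-move, top B: go to q0, push ε → (q0, b, BBDBZ)
  read b, top B: go to q1, push BD → (q1, ε, BDBDBZ)
  ε-move, top B: go to q2, push BB → (q2, ε, BBDBDBZ)
All input consumed; M is in state q2.

q2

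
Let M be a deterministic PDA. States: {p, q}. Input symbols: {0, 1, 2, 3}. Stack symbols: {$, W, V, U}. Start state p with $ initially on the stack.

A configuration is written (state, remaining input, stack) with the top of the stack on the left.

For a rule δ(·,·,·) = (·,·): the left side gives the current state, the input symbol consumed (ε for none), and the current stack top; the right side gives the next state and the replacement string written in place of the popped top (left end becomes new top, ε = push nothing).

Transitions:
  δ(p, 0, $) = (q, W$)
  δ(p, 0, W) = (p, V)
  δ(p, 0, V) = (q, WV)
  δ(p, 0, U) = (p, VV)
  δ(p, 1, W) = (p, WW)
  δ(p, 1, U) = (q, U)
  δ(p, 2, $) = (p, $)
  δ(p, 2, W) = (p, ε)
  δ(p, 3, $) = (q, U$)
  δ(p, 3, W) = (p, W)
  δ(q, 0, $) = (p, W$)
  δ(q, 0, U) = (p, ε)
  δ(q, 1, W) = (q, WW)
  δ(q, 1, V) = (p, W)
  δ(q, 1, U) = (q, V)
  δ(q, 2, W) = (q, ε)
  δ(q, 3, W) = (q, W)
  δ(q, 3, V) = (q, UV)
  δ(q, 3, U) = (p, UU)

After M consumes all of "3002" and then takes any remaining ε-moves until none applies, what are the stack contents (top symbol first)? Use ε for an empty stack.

(p, 3002, $) ⊢ (q, 002, U$) ⊢ (p, 02, $) ⊢ (q, 2, W$) ⊢ (q, ε, $)
All input consumed in state q with stack $.

$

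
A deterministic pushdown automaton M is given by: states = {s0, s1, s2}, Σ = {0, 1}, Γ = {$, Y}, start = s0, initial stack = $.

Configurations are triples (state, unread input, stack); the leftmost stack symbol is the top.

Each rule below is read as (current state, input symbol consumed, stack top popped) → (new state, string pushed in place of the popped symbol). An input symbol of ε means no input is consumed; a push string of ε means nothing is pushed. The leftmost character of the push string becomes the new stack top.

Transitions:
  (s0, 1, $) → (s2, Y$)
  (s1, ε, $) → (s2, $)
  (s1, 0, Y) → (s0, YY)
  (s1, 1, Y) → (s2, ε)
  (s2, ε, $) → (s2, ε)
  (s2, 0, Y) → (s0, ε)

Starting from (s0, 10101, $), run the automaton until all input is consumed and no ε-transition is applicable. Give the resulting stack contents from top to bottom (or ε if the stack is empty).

(s0, 10101, $)
  read 1, top $: go to s2, push Y$ → (s2, 0101, Y$)
  read 0, top Y: go to s0, push ε → (s0, 101, $)
  read 1, top $: go to s2, push Y$ → (s2, 01, Y$)
  read 0, top Y: go to s0, push ε → (s0, 1, $)
  read 1, top $: go to s2, push Y$ → (s2, ε, Y$)
All input consumed in state s2 with stack Y$.

Y$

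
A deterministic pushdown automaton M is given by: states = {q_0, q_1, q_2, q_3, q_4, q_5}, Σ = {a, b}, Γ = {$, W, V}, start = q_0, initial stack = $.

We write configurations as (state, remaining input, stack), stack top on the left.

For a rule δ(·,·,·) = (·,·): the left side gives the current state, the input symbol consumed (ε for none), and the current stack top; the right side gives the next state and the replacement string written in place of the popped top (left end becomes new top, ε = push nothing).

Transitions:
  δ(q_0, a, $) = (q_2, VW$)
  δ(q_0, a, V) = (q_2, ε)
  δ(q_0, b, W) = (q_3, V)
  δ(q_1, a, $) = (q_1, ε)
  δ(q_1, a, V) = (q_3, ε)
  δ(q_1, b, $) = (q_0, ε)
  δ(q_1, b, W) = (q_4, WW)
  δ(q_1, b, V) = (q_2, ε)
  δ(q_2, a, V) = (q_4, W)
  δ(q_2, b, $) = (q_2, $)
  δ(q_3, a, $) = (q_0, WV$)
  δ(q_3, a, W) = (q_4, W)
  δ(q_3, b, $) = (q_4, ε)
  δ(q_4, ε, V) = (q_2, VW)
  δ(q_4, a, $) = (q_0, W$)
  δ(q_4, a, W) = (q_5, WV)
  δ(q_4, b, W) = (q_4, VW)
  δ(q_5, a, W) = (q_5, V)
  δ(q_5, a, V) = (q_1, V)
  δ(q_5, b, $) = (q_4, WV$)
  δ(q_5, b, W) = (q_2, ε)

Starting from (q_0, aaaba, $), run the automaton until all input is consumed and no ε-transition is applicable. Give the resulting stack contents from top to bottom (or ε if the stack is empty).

WW$

(q_0, aaaba, $)
  read a, top $: go to q_2, push VW$ → (q_2, aaba, VW$)
  read a, top V: go to q_4, push W → (q_4, aba, WW$)
  read a, top W: go to q_5, push WV → (q_5, ba, WVW$)
  read b, top W: go to q_2, push ε → (q_2, a, VW$)
  read a, top V: go to q_4, push W → (q_4, ε, WW$)
All input consumed in state q_4 with stack WW$.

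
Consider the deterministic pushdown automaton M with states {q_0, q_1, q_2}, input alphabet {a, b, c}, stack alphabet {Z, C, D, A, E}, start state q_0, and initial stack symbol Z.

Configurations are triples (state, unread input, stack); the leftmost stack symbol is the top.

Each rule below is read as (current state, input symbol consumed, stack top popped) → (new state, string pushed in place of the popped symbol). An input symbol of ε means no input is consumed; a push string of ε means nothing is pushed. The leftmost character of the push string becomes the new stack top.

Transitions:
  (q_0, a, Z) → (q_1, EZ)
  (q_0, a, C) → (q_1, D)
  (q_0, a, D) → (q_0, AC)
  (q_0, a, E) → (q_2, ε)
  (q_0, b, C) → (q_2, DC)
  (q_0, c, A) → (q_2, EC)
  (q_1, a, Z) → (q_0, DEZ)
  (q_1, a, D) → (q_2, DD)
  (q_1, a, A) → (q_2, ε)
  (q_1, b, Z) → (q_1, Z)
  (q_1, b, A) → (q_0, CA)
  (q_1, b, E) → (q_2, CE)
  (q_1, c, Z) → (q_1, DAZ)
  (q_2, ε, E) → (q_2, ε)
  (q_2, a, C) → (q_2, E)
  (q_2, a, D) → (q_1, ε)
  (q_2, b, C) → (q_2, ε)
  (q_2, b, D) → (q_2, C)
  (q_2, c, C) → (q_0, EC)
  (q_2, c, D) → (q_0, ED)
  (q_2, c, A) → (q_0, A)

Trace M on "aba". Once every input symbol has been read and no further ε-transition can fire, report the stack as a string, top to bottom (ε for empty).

(q_0, aba, Z)
  read a, top Z: go to q_1, push EZ → (q_1, ba, EZ)
  read b, top E: go to q_2, push CE → (q_2, a, CEZ)
  read a, top C: go to q_2, push E → (q_2, ε, EEZ)
  ε-move, top E: go to q_2, push ε → (q_2, ε, EZ)
  ε-move, top E: go to q_2, push ε → (q_2, ε, Z)
All input consumed in state q_2 with stack Z.

Z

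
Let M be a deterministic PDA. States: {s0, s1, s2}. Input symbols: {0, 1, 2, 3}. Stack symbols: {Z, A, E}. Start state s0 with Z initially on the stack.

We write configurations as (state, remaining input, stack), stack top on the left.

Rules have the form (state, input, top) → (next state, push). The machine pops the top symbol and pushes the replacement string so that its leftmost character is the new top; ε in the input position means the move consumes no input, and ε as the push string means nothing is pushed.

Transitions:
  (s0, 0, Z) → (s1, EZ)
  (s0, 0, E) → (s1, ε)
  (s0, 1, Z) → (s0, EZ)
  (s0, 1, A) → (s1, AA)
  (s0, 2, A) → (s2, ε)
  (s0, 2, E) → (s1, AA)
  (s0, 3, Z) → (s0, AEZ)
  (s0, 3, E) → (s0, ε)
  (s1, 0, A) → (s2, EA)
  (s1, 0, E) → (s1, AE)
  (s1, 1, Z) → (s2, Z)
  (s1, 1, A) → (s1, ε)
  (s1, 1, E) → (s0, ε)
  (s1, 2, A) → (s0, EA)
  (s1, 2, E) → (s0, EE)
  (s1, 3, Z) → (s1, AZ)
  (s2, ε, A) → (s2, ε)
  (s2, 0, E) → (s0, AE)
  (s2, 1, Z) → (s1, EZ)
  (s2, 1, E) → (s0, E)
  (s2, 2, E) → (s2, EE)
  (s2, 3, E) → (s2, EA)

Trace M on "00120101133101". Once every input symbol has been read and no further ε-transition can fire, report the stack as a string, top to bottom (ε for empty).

(s0, 00120101133101, Z)
  read 0, top Z: go to s1, push EZ → (s1, 0120101133101, EZ)
  read 0, top E: go to s1, push AE → (s1, 120101133101, AEZ)
  read 1, top A: go to s1, push ε → (s1, 20101133101, EZ)
  read 2, top E: go to s0, push EE → (s0, 0101133101, EEZ)
  read 0, top E: go to s1, push ε → (s1, 101133101, EZ)
  read 1, top E: go to s0, push ε → (s0, 01133101, Z)
  read 0, top Z: go to s1, push EZ → (s1, 1133101, EZ)
  read 1, top E: go to s0, push ε → (s0, 133101, Z)
  read 1, top Z: go to s0, push EZ → (s0, 33101, EZ)
  read 3, top E: go to s0, push ε → (s0, 3101, Z)
  read 3, top Z: go to s0, push AEZ → (s0, 101, AEZ)
  read 1, top A: go to s1, push AA → (s1, 01, AAEZ)
  read 0, top A: go to s2, push EA → (s2, 1, EAAEZ)
  read 1, top E: go to s0, push E → (s0, ε, EAAEZ)
All input consumed in state s0 with stack EAAEZ.

EAAEZ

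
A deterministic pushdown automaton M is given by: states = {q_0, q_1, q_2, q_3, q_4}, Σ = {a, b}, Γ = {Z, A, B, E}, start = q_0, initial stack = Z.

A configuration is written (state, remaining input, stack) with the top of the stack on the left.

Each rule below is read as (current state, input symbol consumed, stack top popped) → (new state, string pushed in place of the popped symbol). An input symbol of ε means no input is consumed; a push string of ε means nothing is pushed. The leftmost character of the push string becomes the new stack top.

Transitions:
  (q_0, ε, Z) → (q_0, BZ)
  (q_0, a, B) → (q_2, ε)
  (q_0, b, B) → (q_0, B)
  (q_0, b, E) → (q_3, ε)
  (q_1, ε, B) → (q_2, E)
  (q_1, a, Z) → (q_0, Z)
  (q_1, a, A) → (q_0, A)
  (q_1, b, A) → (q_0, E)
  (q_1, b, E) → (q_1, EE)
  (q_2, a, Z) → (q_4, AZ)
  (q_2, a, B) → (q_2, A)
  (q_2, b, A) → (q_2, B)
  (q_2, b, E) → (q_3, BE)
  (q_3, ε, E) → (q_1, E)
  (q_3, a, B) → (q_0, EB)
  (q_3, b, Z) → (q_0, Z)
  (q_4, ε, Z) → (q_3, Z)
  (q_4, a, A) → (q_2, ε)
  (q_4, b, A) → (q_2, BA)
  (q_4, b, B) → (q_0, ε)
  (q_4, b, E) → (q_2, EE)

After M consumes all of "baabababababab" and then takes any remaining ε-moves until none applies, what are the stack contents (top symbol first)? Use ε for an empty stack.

(q_0, baabababababab, Z)
  ε-move, top Z: go to q_0, push BZ → (q_0, baabababababab, BZ)
  read b, top B: go to q_0, push B → (q_0, aabababababab, BZ)
  read a, top B: go to q_2, push ε → (q_2, abababababab, Z)
  read a, top Z: go to q_4, push AZ → (q_4, bababababab, AZ)
  read b, top A: go to q_2, push BA → (q_2, ababababab, BAZ)
  read a, top B: go to q_2, push A → (q_2, babababab, AAZ)
  read b, top A: go to q_2, push B → (q_2, abababab, BAZ)
  read a, top B: go to q_2, push A → (q_2, bababab, AAZ)
  read b, top A: go to q_2, push B → (q_2, ababab, BAZ)
  read a, top B: go to q_2, push A → (q_2, babab, AAZ)
  read b, top A: go to q_2, push B → (q_2, abab, BAZ)
  read a, top B: go to q_2, push A → (q_2, bab, AAZ)
  read b, top A: go to q_2, push B → (q_2, ab, BAZ)
  read a, top B: go to q_2, push A → (q_2, b, AAZ)
  read b, top A: go to q_2, push B → (q_2, ε, BAZ)
All input consumed in state q_2 with stack BAZ.

BAZ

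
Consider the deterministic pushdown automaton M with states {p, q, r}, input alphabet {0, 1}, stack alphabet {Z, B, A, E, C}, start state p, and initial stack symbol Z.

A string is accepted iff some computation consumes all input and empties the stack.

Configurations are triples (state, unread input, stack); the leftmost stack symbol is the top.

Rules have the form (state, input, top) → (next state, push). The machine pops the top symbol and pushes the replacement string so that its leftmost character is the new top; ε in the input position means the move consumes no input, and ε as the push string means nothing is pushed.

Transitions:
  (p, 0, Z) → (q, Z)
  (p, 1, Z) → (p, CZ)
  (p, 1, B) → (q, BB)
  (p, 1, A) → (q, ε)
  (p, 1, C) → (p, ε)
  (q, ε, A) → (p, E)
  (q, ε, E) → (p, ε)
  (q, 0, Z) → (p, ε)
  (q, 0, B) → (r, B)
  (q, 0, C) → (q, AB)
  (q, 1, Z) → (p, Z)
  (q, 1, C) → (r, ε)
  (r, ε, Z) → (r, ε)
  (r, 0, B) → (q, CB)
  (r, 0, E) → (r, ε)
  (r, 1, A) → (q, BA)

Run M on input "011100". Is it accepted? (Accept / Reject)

Accept

(p, 011100, Z) ⊢ (q, 11100, Z) ⊢ (p, 1100, Z) ⊢ (p, 100, CZ) ⊢ (p, 00, Z) ⊢ (q, 0, Z) ⊢ (p, ε, ε)
All input consumed and the stack is empty.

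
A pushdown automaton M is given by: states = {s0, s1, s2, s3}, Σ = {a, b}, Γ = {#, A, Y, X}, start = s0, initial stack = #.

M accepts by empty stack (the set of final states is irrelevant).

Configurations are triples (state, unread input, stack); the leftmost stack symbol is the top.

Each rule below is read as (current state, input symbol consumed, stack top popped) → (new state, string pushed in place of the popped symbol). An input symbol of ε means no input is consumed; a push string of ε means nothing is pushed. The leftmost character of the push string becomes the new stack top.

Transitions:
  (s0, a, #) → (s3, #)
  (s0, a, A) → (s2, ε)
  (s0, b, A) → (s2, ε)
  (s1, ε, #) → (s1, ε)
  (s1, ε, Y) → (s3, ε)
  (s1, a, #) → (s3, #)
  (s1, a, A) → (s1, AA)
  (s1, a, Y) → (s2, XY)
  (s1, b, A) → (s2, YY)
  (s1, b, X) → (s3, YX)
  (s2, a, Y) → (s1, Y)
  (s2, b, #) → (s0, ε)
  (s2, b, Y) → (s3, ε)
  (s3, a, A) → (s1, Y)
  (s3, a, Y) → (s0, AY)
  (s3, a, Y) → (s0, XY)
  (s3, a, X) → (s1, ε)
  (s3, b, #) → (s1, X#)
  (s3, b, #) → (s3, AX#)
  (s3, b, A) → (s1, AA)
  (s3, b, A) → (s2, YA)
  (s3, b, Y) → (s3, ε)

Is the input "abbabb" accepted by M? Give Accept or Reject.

No computation consumes all input and empties the stack.

Reject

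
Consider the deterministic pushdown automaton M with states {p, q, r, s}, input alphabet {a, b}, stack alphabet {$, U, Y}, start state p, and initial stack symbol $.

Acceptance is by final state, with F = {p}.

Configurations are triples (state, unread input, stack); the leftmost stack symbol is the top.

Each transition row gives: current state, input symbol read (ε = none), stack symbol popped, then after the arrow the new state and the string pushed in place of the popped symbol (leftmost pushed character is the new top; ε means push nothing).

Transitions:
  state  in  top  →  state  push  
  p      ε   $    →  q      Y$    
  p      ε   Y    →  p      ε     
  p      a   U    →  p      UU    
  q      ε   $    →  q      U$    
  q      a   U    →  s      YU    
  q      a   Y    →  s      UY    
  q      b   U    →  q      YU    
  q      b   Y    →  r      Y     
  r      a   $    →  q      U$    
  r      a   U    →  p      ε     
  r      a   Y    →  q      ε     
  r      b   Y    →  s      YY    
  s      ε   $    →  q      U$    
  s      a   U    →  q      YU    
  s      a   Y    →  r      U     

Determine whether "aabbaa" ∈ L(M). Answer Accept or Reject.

Accept

(p, aabbaa, $)
  ε-move, top $: go to q, push Y$ → (q, aabbaa, Y$)
  read a, top Y: go to s, push UY → (s, abbaa, UY$)
  read a, top U: go to q, push YU → (q, bbaa, YUY$)
  read b, top Y: go to r, push Y → (r, baa, YUY$)
  read b, top Y: go to s, push YY → (s, aa, YYUY$)
  read a, top Y: go to r, push U → (r, a, UYUY$)
  read a, top U: go to p, push ε → (p, ε, YUY$)
All input consumed; state p ∈ F.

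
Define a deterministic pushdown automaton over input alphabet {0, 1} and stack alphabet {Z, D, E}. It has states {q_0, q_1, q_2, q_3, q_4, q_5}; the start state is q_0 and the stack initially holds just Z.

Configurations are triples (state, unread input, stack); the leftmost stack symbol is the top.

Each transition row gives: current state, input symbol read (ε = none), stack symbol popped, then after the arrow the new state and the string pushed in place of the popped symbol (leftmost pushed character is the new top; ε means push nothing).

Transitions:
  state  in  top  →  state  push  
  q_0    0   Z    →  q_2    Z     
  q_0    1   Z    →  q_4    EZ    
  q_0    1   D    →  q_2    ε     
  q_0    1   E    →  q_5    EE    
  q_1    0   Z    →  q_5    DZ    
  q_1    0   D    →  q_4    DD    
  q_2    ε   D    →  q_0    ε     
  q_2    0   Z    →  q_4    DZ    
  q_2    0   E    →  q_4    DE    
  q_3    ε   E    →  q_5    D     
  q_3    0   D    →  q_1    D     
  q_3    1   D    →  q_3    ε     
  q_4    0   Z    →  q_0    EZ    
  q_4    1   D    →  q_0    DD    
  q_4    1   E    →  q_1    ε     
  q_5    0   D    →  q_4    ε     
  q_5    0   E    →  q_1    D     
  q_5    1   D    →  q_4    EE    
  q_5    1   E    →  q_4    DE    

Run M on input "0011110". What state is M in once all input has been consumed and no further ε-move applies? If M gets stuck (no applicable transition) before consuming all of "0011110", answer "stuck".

q_5

(q_0, 0011110, Z) ⊢ (q_2, 011110, Z) ⊢ (q_4, 11110, DZ) ⊢ (q_0, 1110, DDZ) ⊢ (q_2, 110, DZ) ⊢ (q_0, 110, Z) ⊢ (q_4, 10, EZ) ⊢ (q_1, 0, Z) ⊢ (q_5, ε, DZ)
All input consumed; M is in state q_5.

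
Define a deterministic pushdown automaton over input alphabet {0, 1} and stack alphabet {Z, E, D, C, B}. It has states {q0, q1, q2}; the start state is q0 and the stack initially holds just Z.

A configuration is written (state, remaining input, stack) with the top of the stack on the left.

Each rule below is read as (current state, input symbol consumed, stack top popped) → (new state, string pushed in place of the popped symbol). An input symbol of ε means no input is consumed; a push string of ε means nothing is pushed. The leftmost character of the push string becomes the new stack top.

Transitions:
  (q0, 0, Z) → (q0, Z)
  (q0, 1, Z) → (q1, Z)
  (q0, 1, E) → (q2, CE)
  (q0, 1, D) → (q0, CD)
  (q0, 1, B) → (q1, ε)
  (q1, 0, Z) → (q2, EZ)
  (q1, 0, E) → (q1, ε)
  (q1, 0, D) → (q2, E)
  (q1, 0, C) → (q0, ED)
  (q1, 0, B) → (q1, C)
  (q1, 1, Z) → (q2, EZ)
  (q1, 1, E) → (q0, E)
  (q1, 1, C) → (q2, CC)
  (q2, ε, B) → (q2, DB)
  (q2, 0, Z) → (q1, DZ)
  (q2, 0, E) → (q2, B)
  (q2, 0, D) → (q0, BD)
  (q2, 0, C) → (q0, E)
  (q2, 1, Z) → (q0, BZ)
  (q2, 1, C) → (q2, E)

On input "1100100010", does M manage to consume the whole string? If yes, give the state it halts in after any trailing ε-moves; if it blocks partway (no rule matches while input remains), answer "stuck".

q2

(q0, 1100100010, Z)
  read 1, top Z: go to q1, push Z → (q1, 100100010, Z)
  read 1, top Z: go to q2, push EZ → (q2, 00100010, EZ)
  read 0, top E: go to q2, push B → (q2, 0100010, BZ)
  ε-move, top B: go to q2, push DB → (q2, 0100010, DBZ)
  read 0, top D: go to q0, push BD → (q0, 100010, BDBZ)
  read 1, top B: go to q1, push ε → (q1, 00010, DBZ)
  read 0, top D: go to q2, push E → (q2, 0010, EBZ)
  read 0, top E: go to q2, push B → (q2, 010, BBZ)
  ε-move, top B: go to q2, push DB → (q2, 010, DBBZ)
  read 0, top D: go to q0, push BD → (q0, 10, BDBBZ)
  read 1, top B: go to q1, push ε → (q1, 0, DBBZ)
  read 0, top D: go to q2, push E → (q2, ε, EBBZ)
All input consumed; M is in state q2.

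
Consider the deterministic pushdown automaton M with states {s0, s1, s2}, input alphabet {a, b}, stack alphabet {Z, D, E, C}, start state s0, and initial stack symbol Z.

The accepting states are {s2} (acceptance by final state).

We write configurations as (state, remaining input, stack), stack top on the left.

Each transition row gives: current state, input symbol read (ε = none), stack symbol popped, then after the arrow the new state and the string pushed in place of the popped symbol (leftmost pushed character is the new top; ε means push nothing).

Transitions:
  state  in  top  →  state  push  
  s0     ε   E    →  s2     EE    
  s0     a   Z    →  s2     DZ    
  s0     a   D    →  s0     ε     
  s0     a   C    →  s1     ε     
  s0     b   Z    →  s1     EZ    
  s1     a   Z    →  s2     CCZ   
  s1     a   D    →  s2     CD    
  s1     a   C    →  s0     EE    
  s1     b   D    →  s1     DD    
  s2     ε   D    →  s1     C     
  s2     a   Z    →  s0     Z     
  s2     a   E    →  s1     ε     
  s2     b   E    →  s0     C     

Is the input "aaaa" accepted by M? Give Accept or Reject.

(s0, aaaa, Z)
  read a, top Z: go to s2, push DZ → (s2, aaa, DZ)
  ε-move, top D: go to s1, push C → (s1, aaa, CZ)
  read a, top C: go to s0, push EE → (s0, aa, EEZ)
  ε-move, top E: go to s2, push EE → (s2, aa, EEEZ)
  read a, top E: go to s1, push ε → (s1, a, EEZ)
No transition applies at (s1, a, EEZ); input not fully consumed.

Reject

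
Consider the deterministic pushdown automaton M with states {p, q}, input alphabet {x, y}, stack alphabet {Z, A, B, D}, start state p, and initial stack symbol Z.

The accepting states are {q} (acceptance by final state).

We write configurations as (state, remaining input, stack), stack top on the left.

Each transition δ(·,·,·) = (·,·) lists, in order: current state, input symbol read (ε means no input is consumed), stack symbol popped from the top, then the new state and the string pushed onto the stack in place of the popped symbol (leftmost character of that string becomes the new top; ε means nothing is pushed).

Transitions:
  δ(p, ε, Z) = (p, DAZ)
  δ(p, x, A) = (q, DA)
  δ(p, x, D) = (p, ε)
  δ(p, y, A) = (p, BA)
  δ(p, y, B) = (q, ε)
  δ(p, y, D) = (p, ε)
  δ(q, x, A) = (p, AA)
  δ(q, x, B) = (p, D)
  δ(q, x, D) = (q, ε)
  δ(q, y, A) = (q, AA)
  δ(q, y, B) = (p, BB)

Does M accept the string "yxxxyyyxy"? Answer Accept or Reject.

(p, yxxxyyyxy, Z) ⊢ (p, yxxxyyyxy, DAZ) ⊢ (p, xxxyyyxy, AZ) ⊢ (q, xxyyyxy, DAZ) ⊢ (q, xyyyxy, AZ) ⊢ (p, yyyxy, AAZ) ⊢ (p, yyxy, BAAZ) ⊢ (q, yxy, AAZ) ⊢ (q, xy, AAAZ) ⊢ (p, y, AAAAZ) ⊢ (p, ε, BAAAAZ)
All input consumed; state p ∉ F and no further ε-move applies.

Reject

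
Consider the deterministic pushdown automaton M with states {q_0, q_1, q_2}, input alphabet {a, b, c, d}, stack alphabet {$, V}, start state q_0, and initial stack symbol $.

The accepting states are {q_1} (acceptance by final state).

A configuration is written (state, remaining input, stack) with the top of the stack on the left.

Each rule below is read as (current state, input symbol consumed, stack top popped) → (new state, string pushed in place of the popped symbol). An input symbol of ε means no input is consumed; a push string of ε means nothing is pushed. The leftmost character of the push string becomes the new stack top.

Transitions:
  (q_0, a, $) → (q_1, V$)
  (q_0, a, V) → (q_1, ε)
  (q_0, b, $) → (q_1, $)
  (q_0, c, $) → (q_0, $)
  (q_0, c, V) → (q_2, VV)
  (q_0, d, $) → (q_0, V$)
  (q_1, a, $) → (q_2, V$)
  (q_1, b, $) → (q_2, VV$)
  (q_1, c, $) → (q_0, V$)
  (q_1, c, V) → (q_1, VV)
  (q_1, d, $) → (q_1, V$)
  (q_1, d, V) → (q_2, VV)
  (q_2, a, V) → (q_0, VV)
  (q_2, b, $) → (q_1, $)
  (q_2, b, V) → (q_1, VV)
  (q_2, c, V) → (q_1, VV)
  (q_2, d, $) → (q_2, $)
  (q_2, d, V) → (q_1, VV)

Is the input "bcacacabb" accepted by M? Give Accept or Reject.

(q_0, bcacacabb, $)
  read b, top $: go to q_1, push $ → (q_1, cacacabb, $)
  read c, top $: go to q_0, push V$ → (q_0, acacabb, V$)
  read a, top V: go to q_1, push ε → (q_1, cacabb, $)
  read c, top $: go to q_0, push V$ → (q_0, acabb, V$)
  read a, top V: go to q_1, push ε → (q_1, cabb, $)
  read c, top $: go to q_0, push V$ → (q_0, abb, V$)
  read a, top V: go to q_1, push ε → (q_1, bb, $)
  read b, top $: go to q_2, push VV$ → (q_2, b, VV$)
  read b, top V: go to q_1, push VV → (q_1, ε, VVV$)
All input consumed; state q_1 ∈ F.

Accept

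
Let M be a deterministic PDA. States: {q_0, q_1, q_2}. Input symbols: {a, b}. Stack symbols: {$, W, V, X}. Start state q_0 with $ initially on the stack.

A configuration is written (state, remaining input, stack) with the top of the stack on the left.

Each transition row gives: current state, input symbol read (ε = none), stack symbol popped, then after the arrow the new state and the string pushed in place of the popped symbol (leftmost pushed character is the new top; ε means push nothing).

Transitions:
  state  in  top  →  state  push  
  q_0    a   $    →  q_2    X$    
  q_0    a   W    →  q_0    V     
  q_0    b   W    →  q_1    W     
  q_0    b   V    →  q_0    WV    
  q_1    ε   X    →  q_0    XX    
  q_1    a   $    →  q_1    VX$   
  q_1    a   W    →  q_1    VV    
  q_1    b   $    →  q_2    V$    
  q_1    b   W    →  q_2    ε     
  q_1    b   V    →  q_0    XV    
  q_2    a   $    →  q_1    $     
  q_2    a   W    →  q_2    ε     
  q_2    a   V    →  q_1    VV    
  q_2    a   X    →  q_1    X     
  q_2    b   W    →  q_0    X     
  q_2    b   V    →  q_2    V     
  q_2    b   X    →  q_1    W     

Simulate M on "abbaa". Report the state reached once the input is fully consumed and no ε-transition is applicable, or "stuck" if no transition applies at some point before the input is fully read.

(q_0, abbaa, $) ⊢ (q_2, bbaa, X$) ⊢ (q_1, baa, W$) ⊢ (q_2, aa, $) ⊢ (q_1, a, $) ⊢ (q_1, ε, VX$)
All input consumed; M is in state q_1.

q_1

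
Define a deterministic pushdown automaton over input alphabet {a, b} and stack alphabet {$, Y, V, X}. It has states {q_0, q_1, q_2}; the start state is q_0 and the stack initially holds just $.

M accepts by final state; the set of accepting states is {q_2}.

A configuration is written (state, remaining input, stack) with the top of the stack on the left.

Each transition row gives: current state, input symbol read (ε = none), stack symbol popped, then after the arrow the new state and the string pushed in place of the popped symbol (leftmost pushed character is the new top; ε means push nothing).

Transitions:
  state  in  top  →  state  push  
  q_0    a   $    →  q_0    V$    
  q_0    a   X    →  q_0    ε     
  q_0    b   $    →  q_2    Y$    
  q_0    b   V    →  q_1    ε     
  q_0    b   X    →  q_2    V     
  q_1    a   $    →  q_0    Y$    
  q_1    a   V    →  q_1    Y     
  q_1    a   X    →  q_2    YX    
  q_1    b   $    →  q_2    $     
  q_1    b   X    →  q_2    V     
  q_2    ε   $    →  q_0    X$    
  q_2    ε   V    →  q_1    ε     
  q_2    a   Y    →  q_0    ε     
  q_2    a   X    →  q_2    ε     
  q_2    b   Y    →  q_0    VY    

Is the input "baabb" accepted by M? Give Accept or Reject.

Accept

(q_0, baabb, $)
  read b, top $: go to q_2, push Y$ → (q_2, aabb, Y$)
  read a, top Y: go to q_0, push ε → (q_0, abb, $)
  read a, top $: go to q_0, push V$ → (q_0, bb, V$)
  read b, top V: go to q_1, push ε → (q_1, b, $)
  read b, top $: go to q_2, push $ → (q_2, ε, $)
All input consumed; state q_2 ∈ F.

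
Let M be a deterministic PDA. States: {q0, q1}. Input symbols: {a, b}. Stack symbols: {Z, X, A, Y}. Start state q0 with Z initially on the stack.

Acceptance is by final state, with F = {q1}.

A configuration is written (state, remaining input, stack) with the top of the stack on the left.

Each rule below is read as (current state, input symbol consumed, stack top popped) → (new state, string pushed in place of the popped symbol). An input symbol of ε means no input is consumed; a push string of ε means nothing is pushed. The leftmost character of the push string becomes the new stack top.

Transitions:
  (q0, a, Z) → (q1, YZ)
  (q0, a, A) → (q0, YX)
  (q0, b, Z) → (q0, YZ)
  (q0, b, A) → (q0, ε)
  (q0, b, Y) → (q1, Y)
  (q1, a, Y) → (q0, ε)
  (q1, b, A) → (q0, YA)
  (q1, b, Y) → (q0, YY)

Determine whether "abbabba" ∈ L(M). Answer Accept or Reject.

(q0, abbabba, Z) ⊢ (q1, bbabba, YZ) ⊢ (q0, babba, YYZ) ⊢ (q1, abba, YYZ) ⊢ (q0, bba, YZ) ⊢ (q1, ba, YZ) ⊢ (q0, a, YYZ)
No transition applies at (q0, a, YYZ); input not fully consumed.

Reject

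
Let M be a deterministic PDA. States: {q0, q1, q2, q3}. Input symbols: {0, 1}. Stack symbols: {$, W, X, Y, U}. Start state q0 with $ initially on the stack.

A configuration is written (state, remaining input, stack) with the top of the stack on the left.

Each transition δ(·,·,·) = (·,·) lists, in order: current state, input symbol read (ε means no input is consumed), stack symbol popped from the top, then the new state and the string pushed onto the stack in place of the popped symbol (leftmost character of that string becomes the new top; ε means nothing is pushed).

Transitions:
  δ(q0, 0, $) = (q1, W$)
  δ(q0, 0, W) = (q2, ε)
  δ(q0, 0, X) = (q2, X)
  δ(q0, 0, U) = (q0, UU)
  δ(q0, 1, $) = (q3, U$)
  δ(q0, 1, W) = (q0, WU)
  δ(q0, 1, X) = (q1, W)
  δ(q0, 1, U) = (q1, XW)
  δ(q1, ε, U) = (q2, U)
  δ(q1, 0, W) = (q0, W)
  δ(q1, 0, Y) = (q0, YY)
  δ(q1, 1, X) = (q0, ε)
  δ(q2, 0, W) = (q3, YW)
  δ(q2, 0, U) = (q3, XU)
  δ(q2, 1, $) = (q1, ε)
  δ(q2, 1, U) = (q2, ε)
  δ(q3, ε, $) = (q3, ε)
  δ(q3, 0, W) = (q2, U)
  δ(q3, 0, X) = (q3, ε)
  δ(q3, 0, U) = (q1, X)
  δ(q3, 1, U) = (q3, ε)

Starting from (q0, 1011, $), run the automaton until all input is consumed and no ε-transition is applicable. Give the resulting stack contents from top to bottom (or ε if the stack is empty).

(q0, 1011, $)
  read 1, top $: go to q3, push U$ → (q3, 011, U$)
  read 0, top U: go to q1, push X → (q1, 11, X$)
  read 1, top X: go to q0, push ε → (q0, 1, $)
  read 1, top $: go to q3, push U$ → (q3, ε, U$)
All input consumed in state q3 with stack U$.

U$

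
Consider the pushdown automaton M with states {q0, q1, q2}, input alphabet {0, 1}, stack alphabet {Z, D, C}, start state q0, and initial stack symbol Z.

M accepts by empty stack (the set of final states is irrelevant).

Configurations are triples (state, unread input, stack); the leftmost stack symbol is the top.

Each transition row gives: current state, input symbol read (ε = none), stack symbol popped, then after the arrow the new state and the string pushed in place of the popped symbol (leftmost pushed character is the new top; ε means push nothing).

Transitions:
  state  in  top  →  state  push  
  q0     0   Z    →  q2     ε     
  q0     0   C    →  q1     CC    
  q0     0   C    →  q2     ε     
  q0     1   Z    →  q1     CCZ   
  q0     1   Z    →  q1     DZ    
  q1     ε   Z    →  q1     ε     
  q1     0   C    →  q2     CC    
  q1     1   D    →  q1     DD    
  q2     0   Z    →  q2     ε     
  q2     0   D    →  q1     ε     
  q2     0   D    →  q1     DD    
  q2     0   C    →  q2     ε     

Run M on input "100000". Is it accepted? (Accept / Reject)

Accept

One accepting computation: (q0, 100000, Z) ⊢ (q1, 00000, CCZ) ⊢ (q2, 0000, CCCZ) ⊢ (q2, 000, CCZ) ⊢ (q2, 00, CZ) ⊢ (q2, 0, Z) ⊢ (q2, ε, ε)
All input consumed and the stack is empty.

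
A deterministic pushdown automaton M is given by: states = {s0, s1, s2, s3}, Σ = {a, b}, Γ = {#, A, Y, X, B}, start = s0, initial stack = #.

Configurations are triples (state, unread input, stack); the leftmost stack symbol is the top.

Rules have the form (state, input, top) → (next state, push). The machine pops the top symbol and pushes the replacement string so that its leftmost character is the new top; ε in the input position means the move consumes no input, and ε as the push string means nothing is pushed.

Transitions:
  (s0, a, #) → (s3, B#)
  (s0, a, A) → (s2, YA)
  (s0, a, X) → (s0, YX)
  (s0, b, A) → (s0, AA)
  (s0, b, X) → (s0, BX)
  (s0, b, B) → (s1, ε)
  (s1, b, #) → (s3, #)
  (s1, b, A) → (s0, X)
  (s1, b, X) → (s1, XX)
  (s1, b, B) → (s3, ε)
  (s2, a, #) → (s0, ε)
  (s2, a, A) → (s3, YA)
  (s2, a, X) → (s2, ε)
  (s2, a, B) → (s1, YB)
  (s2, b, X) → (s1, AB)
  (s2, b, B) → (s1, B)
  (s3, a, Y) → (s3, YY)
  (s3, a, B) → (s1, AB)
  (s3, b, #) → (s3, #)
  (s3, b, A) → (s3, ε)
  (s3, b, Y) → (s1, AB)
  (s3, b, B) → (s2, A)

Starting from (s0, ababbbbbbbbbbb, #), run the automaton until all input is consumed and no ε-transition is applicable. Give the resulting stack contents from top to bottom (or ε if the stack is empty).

(s0, ababbbbbbbbbbb, #)
  read a, top #: go to s3, push B# → (s3, babbbbbbbbbbb, B#)
  read b, top B: go to s2, push A → (s2, abbbbbbbbbbb, A#)
  read a, top A: go to s3, push YA → (s3, bbbbbbbbbbb, YA#)
  read b, top Y: go to s1, push AB → (s1, bbbbbbbbbb, ABA#)
  read b, top A: go to s0, push X → (s0, bbbbbbbbb, XBA#)
  read b, top X: go to s0, push BX → (s0, bbbbbbbb, BXBA#)
  read b, top B: go to s1, push ε → (s1, bbbbbbb, XBA#)
  read b, top X: go to s1, push XX → (s1, bbbbbb, XXBA#)
  read b, top X: go to s1, push XX → (s1, bbbbb, XXXBA#)
  read b, top X: go to s1, push XX → (s1, bbbb, XXXXBA#)
  read b, top X: go to s1, push XX → (s1, bbb, XXXXXBA#)
  read b, top X: go to s1, push XX → (s1, bb, XXXXXXBA#)
  read b, top X: go to s1, push XX → (s1, b, XXXXXXXBA#)
  read b, top X: go to s1, push XX → (s1, ε, XXXXXXXXBA#)
All input consumed in state s1 with stack XXXXXXXXBA#.

XXXXXXXXBA#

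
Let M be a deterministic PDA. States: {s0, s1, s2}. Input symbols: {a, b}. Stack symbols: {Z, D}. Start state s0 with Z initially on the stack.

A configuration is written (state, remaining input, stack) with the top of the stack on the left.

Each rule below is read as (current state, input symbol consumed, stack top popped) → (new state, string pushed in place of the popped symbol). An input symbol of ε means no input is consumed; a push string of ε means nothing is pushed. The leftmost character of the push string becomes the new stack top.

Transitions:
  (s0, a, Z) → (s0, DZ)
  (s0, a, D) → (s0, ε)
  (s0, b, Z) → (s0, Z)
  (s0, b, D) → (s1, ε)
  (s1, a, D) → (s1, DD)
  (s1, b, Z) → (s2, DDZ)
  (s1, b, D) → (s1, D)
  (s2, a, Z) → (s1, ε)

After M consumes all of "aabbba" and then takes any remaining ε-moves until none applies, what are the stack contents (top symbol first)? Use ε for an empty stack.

(s0, aabbba, Z)
  read a, top Z: go to s0, push DZ → (s0, abbba, DZ)
  read a, top D: go to s0, push ε → (s0, bbba, Z)
  read b, top Z: go to s0, push Z → (s0, bba, Z)
  read b, top Z: go to s0, push Z → (s0, ba, Z)
  read b, top Z: go to s0, push Z → (s0, a, Z)
  read a, top Z: go to s0, push DZ → (s0, ε, DZ)
All input consumed in state s0 with stack DZ.

DZ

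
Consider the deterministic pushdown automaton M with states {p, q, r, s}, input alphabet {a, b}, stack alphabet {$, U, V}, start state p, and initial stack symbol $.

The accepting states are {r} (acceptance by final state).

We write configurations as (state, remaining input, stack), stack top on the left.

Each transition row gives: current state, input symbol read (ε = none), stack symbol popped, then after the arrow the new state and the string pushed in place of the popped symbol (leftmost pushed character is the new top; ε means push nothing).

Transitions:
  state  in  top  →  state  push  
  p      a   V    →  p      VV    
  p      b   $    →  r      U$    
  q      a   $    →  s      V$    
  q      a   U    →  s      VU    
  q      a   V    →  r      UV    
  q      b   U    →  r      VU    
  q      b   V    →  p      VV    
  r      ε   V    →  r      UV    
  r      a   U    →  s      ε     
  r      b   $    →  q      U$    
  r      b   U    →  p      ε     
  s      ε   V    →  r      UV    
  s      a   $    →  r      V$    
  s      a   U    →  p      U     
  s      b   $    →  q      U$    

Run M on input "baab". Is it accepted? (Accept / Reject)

(p, baab, $)
  read b, top $: go to r, push U$ → (r, aab, U$)
  read a, top U: go to s, push ε → (s, ab, $)
  read a, top $: go to r, push V$ → (r, b, V$)
  ε-move, top V: go to r, push UV → (r, b, UV$)
  read b, top U: go to p, push ε → (p, ε, V$)
All input consumed; state p ∉ F and no further ε-move applies.

Reject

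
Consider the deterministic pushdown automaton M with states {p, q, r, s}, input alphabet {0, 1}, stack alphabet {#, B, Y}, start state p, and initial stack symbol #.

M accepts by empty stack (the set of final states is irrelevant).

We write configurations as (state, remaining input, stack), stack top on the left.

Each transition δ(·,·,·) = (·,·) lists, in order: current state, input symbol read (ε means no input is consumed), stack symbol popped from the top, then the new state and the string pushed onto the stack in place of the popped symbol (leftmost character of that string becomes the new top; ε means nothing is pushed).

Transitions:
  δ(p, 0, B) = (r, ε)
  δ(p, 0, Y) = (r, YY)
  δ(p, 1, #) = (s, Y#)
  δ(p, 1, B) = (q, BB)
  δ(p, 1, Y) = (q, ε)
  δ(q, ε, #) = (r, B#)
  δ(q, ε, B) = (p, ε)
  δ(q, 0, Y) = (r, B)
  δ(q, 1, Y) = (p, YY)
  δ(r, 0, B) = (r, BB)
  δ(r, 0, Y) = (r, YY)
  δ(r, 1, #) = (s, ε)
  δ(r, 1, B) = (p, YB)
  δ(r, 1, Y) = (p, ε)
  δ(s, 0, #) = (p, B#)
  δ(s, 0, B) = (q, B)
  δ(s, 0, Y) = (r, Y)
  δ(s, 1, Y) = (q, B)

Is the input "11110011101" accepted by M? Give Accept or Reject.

Reject

(p, 11110011101, #)
  read 1, top #: go to s, push Y# → (s, 1110011101, Y#)
  read 1, top Y: go to q, push B → (q, 110011101, B#)
  ε-move, top B: go to p, push ε → (p, 110011101, #)
  read 1, top #: go to s, push Y# → (s, 10011101, Y#)
  read 1, top Y: go to q, push B → (q, 0011101, B#)
  ε-move, top B: go to p, push ε → (p, 0011101, #)
No transition applies at (p, 0011101, #); input not fully consumed.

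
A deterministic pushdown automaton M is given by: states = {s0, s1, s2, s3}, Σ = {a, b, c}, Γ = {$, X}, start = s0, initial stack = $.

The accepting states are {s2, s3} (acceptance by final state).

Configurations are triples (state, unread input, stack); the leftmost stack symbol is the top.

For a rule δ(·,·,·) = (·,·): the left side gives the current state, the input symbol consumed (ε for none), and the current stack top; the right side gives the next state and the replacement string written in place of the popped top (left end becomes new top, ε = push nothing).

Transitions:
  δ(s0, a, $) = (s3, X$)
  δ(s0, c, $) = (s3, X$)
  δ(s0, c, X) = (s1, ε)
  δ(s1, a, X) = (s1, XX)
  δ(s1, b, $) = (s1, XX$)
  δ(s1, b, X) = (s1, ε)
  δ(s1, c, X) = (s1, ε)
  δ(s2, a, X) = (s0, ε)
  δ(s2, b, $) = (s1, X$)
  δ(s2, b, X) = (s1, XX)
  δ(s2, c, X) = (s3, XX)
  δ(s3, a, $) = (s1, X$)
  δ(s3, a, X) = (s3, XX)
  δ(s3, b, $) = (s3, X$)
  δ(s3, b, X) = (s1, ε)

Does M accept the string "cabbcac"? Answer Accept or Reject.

(s0, cabbcac, $)
  read c, top $: go to s3, push X$ → (s3, abbcac, X$)
  read a, top X: go to s3, push XX → (s3, bbcac, XX$)
  read b, top X: go to s1, push ε → (s1, bcac, X$)
  read b, top X: go to s1, push ε → (s1, cac, $)
No transition applies at (s1, cac, $); input not fully consumed.

Reject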